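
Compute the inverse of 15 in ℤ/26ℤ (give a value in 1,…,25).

26 = 1·15 + 11
15 = 1·11 + 4
11 = 2·4 + 3
4 = 1·3 + 1
3 = 3·1 + 0
Back-substituting gives 15·7 ≡ 1 (mod 26).

7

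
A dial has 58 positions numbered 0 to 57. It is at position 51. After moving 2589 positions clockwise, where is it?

2589 = 44·58 + 37, so 2589 mod 58 = 37.
(51 + 37) mod 58 = 30.

30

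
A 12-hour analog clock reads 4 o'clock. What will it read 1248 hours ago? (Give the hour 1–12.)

4

1248 mod 12 = 0 (since 104·12 = 1248).
4 − 0 → 4 on a 12-hour dial.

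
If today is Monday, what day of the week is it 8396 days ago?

Friday

8396 = 1199·7 + 3, so 8396 mod 7 = 3.
Monday − 3 days → Friday.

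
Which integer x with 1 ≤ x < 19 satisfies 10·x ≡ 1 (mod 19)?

19 = 1·10 + 9
10 = 1·9 + 1
9 = 9·1 + 0
Back-substituting gives 10·2 ≡ 1 (mod 19).

2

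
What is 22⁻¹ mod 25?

8

25 = 1·22 + 3
22 = 7·3 + 1
3 = 3·1 + 0
Back-substituting gives 22·8 ≡ 1 (mod 25).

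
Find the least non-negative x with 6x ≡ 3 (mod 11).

The inverse of 6 mod 11 is 2 (since 6·2 = 12 ≡ 1).
Multiplying both sides by 2: x ≡ 2·3 = 6 ≡ 6 (mod 11).
Check: 6·6 = 36 = 3·11 + 3.

6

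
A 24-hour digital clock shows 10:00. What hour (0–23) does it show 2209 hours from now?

2209 mod 24 = 1 (since 92·24 = 2208).
(10 + 1) mod 24 = 11.

11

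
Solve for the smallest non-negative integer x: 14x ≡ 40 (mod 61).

The inverse of 14 mod 61 is 48 (since 14·48 = 672 ≡ 1).
Multiplying both sides by 48: x ≡ 48·40 = 1920 ≡ 29 (mod 61).
Check: 14·29 = 406 = 6·61 + 40.

29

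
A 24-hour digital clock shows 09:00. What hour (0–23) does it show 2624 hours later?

Dividing 2624 by 24 gives quotient 109 and remainder 8.
(9 + 8) mod 24 = 17.

17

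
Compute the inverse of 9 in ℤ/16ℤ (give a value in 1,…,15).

9·9 = 81 = 5·16 + 1, so 9⁻¹ ≡ 9 (mod 16).

9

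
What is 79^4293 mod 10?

9

The units digit of 79^n cycles with period 2: 9, 1, …
4293 leaves remainder 1 on division by 2, so 79^4293 ends in 9.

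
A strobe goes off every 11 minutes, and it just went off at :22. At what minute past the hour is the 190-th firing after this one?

12

190·11 = 2090.
2090 − 34·60 = 50, so 2090 ≡ 50 (mod 60).
(22 + 50) mod 60 = 12.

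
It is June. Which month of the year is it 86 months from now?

August

86 = 7·12 + 2, so 86 mod 12 = 2.
June + 2 months → August.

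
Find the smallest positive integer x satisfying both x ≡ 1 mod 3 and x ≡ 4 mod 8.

Since 8·2 ≡ 1 (mod 3), take x = 4 + 8·((1−4)·2 mod 3) = 4 + 8·0 = 4.
Check: 4 mod 3 = 1, 4 mod 8 = 4.

4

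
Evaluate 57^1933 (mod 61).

Square-and-reduce mod 61: 57^1≡57, 57^2≡16, 57^4≡12, 57^8≡22, 57^16≡57, 57^32≡16, 57^64≡12, 57^128≡22, 57^256≡57, 57^512≡16, 57^1024≡12.
Since 1933 = 1 + 4 + 8 + 128 + 256 + 512 + 1024 in binary, 57^1933 ≡ 57·12·22·22·57·16·12 ≡ 42 (mod 61).

42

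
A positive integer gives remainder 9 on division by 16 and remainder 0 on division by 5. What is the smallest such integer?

Since 5·13 ≡ 1 (mod 16), take x = 0 + 5·((9−0)·13 mod 16) = 0 + 5·5 = 25.
Check: 25 mod 16 = 9, 25 mod 5 = 0.

25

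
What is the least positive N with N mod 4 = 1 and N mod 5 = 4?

9

Since 5·1 ≡ 1 (mod 4), take x = 4 + 5·((1−4)·1 mod 4) = 4 + 5·1 = 9.
Check: 9 mod 4 = 1, 9 mod 5 = 4.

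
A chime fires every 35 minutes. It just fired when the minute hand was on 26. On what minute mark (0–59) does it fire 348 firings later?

26

348·35 = 12180.
Dividing 12180 by 60 gives quotient 203 and remainder 0.
(26 + 0) mod 60 = 26.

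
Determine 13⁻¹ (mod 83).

83 = 6·13 + 5
13 = 2·5 + 3
5 = 1·3 + 2
3 = 1·2 + 1
2 = 2·1 + 0
Back-substituting gives 13·32 ≡ 1 (mod 83).

32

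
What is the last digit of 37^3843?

Last digits of 7^n: 7, 9, 3, 1 (period 4).
3843 mod 4 = 3, so the last digit matches 7^3 = 3.

3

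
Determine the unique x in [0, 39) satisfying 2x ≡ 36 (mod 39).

18

2⁻¹ ≡ 20 (mod 39) because 2·20 = 40 = 1·39 + 1.
Multiplying both sides by 20: x ≡ 20·36 = 720 ≡ 18 (mod 39).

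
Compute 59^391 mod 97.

41

Successive squares of 59 mod 97: 59^1≡59, 59^2≡86, 59^4≡24, 59^8≡91, 59^16≡36, 59^32≡35, 59^64≡61, 59^128≡35, 59^256≡61.
391 = 1 + 2 + 4 + 128 + 256, so 59^391 ≡ 59·86·24·35·61 ≡ 41 (mod 97).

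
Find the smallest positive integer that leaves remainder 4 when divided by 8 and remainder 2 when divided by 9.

20

x ≡ 4 (mod 8) gives x ∈ {4, 12, 20}.
The first of these with x mod 9 = 2 is 20.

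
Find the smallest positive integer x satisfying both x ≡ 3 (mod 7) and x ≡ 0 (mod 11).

Since 11·2 ≡ 1 (mod 7), take x = 0 + 11·((3−0)·2 mod 7) = 0 + 11·6 = 66.
Check: 66 mod 7 = 3, 66 mod 11 = 0.

66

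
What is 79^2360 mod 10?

1

The units digit of 79^n cycles with period 2: 9, 1, …
2360 mod 2 = 0, so the last digit matches 9^2 = 1.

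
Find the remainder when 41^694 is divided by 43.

Successive squares of 41 mod 43: 41^1≡41, 41^2≡4, 41^4≡16, 41^8≡41, 41^16≡4, 41^32≡16, 41^64≡41, 41^128≡4, 41^256≡16, 41^512≡41.
Since 694 = 2 + 4 + 16 + 32 + 128 + 512 in binary, 41^694 ≡ 4·16·4·16·4·41 ≡ 41 (mod 43).

41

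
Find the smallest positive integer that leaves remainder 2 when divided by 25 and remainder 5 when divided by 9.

77

Since 9·14 ≡ 1 (mod 25), take x = 5 + 9·((2−5)·14 mod 25) = 5 + 9·8 = 77.
Check: 77 mod 25 = 2, 77 mod 9 = 5.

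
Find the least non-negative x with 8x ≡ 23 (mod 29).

8⁻¹ ≡ 11 (mod 29) because 8·11 = 88 = 3·29 + 1.
Multiplying both sides by 11: x ≡ 11·23 = 253 ≡ 21 (mod 29).
Check: 8·21 = 168 = 5·29 + 23.

21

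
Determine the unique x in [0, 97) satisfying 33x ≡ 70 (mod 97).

8

33⁻¹ ≡ 50 (mod 97) because 33·50 = 1650 = 17·97 + 1.
Multiplying both sides by 50: x ≡ 50·70 = 3500 ≡ 8 (mod 97).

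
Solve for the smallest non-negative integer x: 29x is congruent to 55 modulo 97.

29⁻¹ ≡ 87 (mod 97) because 29·87 = 2523 = 26·97 + 1.
So x ≡ 87·55 = 4785 ≡ 32 (mod 97).

32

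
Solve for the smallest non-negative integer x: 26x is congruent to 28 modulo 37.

The inverse of 26 mod 37 is 10 (since 26·10 = 260 ≡ 1).
So x ≡ 10·28 = 280 ≡ 21 (mod 37).
Check: 26·21 = 546 = 14·37 + 28.

21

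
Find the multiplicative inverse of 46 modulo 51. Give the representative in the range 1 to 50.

46·10 = 460 = 9·51 + 1, so 46⁻¹ ≡ 10 (mod 51).

10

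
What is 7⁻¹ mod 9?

9 = 1·7 + 2
7 = 3·2 + 1
2 = 2·1 + 0
Back-substituting gives 7·4 ≡ 1 (mod 9).

4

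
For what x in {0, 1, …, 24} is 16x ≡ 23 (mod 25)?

3

The inverse of 16 mod 25 is 11 (since 16·11 = 176 ≡ 1).
So x ≡ 11·23 = 253 ≡ 3 (mod 25).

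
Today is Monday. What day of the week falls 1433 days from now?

Saturday

1433 mod 7 = 5 (since 204·7 = 1428).
Monday + 5 days → Saturday.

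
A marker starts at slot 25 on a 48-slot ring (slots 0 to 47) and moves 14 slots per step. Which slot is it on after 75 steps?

75·14 = 1050.
Dividing 1050 by 48 gives quotient 21 and remainder 42.
(25 + 42) mod 48 = 19.

19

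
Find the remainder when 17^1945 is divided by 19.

17

Successive squares of 17 mod 19: 17^1≡17, 17^2≡4, 17^4≡16, 17^8≡9, 17^16≡5, 17^32≡6, 17^64≡17, 17^128≡4, 17^256≡16, 17^512≡9, 17^1024≡5.
1945 = 1 + 8 + 16 + 128 + 256 + 512 + 1024, so 17^1945 ≡ 17·9·5·4·16·9·5 ≡ 17 (mod 19).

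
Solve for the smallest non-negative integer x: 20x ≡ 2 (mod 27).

The inverse of 20 mod 27 is 23 (since 20·23 = 460 ≡ 1).
So x ≡ 23·2 = 46 ≡ 19 (mod 27).
Check: 20·19 = 380 = 14·27 + 2.

19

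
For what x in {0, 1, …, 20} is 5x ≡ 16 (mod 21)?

20

5⁻¹ ≡ 17 (mod 21) because 5·17 = 85 = 4·21 + 1.
So x ≡ 17·16 = 272 ≡ 20 (mod 21).
Check: 5·20 = 100 = 4·21 + 16.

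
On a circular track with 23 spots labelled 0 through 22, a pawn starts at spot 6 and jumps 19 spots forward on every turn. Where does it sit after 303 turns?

303·19 = 5757.
5757 = 250·23 + 7, so 5757 mod 23 = 7.
(6 + 7) mod 23 = 13.

13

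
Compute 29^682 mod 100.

41

Square-and-reduce mod 100: 29^1≡29, 29^2≡41, 29^4≡81, 29^8≡61, 29^16≡21, 29^32≡41, 29^64≡81, 29^128≡61, 29^256≡21, 29^512≡41.
682 = 2 + 8 + 32 + 128 + 512, so 29^682 ≡ 41·61·41·61·41 ≡ 41 (mod 100).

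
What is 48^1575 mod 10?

2

The units digit of 48^n cycles with period 4: 8, 4, 2, 6, …
1575 leaves remainder 3 on division by 4, so 48^1575 ends in 2.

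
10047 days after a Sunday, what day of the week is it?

Dividing 10047 by 7 gives quotient 1435 and remainder 2.
Sunday + 2 days → Tuesday.

Tuesday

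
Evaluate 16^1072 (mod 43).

16

Square-and-reduce mod 43: 16^1≡16, 16^2≡41, 16^4≡4, 16^8≡16, 16^16≡41, 16^32≡4, 16^64≡16, 16^128≡41, 16^256≡4, 16^512≡16, 16^1024≡41.
Since 1072 = 16 + 32 + 1024 in binary, 16^1072 ≡ 41·4·41 ≡ 16 (mod 43).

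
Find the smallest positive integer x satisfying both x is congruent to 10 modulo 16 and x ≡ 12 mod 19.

Since 19·11 ≡ 1 (mod 16), take x = 12 + 19·((10−12)·11 mod 16) = 12 + 19·10 = 202.
Check: 202 mod 16 = 10, 202 mod 19 = 12.

202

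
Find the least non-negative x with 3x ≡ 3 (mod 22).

1

3⁻¹ ≡ 15 (mod 22) because 3·15 = 45 = 2·22 + 1.
Multiplying both sides by 15: x ≡ 15·3 = 45 ≡ 1 (mod 22).
Check: 3·1 = 3 = 0·22 + 3.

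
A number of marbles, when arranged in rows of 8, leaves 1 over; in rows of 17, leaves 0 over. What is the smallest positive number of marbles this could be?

17

x ≡ 1 (mod 8) gives x ∈ {1, 9, 17}.
The first of these with x mod 17 = 0 is 17.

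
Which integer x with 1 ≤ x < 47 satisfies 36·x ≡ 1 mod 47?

47 = 1·36 + 11
36 = 3·11 + 3
11 = 3·3 + 2
3 = 1·2 + 1
2 = 2·1 + 0
Back-substituting gives 36·17 ≡ 1 (mod 47).

17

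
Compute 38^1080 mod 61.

1

Successive squares of 38 mod 61: 38^1≡38, 38^2≡41, 38^4≡34, 38^8≡58, 38^16≡9, 38^32≡20, 38^64≡34, 38^128≡58, 38^256≡9, 38^512≡20, 38^1024≡34.
Since 1080 = 8 + 16 + 32 + 1024 in binary, 38^1080 ≡ 58·9·20·34 ≡ 1 (mod 61).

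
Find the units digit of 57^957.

Last digits of 7^n: 7, 9, 3, 1 (period 4).
957 mod 4 = 1, so the last digit matches 7^1 = 7.

7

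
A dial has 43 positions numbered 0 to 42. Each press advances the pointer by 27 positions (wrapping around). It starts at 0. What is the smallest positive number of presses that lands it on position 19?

23

27⁻¹ ≡ 8 (mod 43) because 27·8 = 216 = 5·43 + 1.
Multiplying both sides by 8: x ≡ 8·19 = 152 ≡ 23 (mod 43).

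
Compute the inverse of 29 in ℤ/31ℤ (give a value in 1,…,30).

29·15 = 435 = 14·31 + 1, so 29⁻¹ ≡ 15 (mod 31).

15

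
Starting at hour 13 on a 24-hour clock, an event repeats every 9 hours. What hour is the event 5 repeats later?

5·9 = 45.
45 − 1·24 = 21, so 45 ≡ 21 (mod 24).
(13 + 21) mod 24 = 10.

10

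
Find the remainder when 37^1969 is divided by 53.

40

Successive squares of 37 mod 53: 37^1≡37, 37^2≡44, 37^4≡28, 37^8≡42, 37^16≡15, 37^32≡13, 37^64≡10, 37^128≡47, 37^256≡36, 37^512≡24, 37^1024≡46.
1969 = 1 + 16 + 32 + 128 + 256 + 512 + 1024, so 37^1969 ≡ 37·15·13·47·36·24·46 ≡ 40 (mod 53).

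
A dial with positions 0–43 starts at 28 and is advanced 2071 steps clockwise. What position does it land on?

31

Dividing 2071 by 44 gives quotient 47 and remainder 3.
(28 + 3) mod 44 = 31.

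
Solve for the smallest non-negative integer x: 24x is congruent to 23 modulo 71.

69

The inverse of 24 mod 71 is 3 (since 24·3 = 72 ≡ 1).
Multiplying both sides by 3: x ≡ 3·23 = 69 ≡ 69 (mod 71).
Check: 24·69 = 1656 = 23·71 + 23.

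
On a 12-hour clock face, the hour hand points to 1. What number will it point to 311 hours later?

12

311 mod 12 = 11 (since 25·12 = 300).
1 + 11 → 12 on a 12-hour dial.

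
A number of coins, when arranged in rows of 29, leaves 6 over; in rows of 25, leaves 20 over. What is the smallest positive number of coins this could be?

Since 25·7 ≡ 1 (mod 29), take x = 20 + 25·((6−20)·7 mod 29) = 20 + 25·18 = 470.
Check: 470 mod 29 = 6, 470 mod 25 = 20.

470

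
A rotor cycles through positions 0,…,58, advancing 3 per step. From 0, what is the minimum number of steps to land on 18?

3⁻¹ ≡ 20 (mod 59) because 3·20 = 60 = 1·59 + 1.
Multiplying both sides by 20: x ≡ 20·18 = 360 ≡ 6 (mod 59).

6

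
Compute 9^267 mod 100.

Square-and-reduce mod 100: 9^1≡9, 9^2≡81, 9^4≡61, 9^8≡21, 9^16≡41, 9^32≡81, 9^64≡61, 9^128≡21, 9^256≡41.
Since 267 = 1 + 2 + 8 + 256 in binary, 9^267 ≡ 9·81·21·41 ≡ 69 (mod 100).

69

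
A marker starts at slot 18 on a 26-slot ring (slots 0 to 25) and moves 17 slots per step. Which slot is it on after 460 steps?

12

460·17 = 7820.
Dividing 7820 by 26 gives quotient 300 and remainder 20.
(18 + 20) mod 26 = 12.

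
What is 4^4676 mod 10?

The units digit of 4^n cycles with period 2: 4, 6, …
4676 leaves remainder 0 on division by 2, so 4^4676 ends in 6.

6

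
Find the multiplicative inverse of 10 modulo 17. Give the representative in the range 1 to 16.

17 = 1·10 + 7
10 = 1·7 + 3
7 = 2·3 + 1
3 = 3·1 + 0
Back-substituting gives 10·12 ≡ 1 (mod 17).

12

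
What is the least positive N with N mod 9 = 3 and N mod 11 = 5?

93

x ≡ 3 (mod 9) gives x ∈ {3, 12, 21, 30, 39, 48, 57, 66, …}.
The first of these with x mod 11 = 5 is 93.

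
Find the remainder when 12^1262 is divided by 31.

By repeated squaring mod 31: 12^1≡12, 12^2≡20, 12^4≡28, 12^8≡9, 12^16≡19, 12^32≡20, 12^64≡28, 12^128≡9, 12^256≡19, 12^512≡20, 12^1024≡28.
Since 1262 = 2 + 4 + 8 + 32 + 64 + 128 + 1024 in binary, 12^1262 ≡ 20·28·9·20·28·9·28 ≡ 20 (mod 31).

20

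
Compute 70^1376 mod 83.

By repeated squaring mod 83: 70^1≡70, 70^2≡3, 70^4≡9, 70^8≡81, 70^16≡4, 70^32≡16, 70^64≡7, 70^128≡49, 70^256≡77, 70^512≡36, 70^1024≡51.
Since 1376 = 32 + 64 + 256 + 1024 in binary, 70^1376 ≡ 16·7·77·51 ≡ 7 (mod 83).

7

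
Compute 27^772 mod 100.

Square-and-reduce mod 100: 27^1≡27, 27^2≡29, 27^4≡41, 27^8≡81, 27^16≡61, 27^32≡21, 27^64≡41, 27^128≡81, 27^256≡61, 27^512≡21.
Since 772 = 4 + 256 + 512 in binary, 27^772 ≡ 41·61·21 ≡ 21 (mod 100).

21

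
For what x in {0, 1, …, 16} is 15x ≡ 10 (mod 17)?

12

The inverse of 15 mod 17 is 8 (since 15·8 = 120 ≡ 1).
So x ≡ 8·10 = 80 ≡ 12 (mod 17).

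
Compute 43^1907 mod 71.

40

Successive squares of 43 mod 71: 43^1≡43, 43^2≡3, 43^4≡9, 43^8≡10, 43^16≡29, 43^32≡60, 43^64≡50, 43^128≡15, 43^256≡12, 43^512≡2, 43^1024≡4.
1907 = 1 + 2 + 16 + 32 + 64 + 256 + 512 + 1024, so 43^1907 ≡ 43·3·29·60·50·12·2·4 ≡ 40 (mod 71).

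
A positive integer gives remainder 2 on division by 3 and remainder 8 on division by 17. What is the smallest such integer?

8

x ≡ 2 (mod 3) gives x ∈ {2, 5, 8}.
The first of these with x mod 17 = 8 is 8.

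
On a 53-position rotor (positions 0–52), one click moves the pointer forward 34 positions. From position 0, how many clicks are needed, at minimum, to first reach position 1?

34·39 = 1326 = 25·53 + 1, so 34⁻¹ ≡ 39 (mod 53).

39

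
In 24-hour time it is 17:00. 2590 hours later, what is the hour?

2590 − 107·24 = 22, so 2590 ≡ 22 (mod 24).
(17 + 22) mod 24 = 15.

15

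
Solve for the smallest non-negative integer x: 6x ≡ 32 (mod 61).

The inverse of 6 mod 61 is 51 (since 6·51 = 306 ≡ 1).
Multiplying both sides by 51: x ≡ 51·32 = 1632 ≡ 46 (mod 61).

46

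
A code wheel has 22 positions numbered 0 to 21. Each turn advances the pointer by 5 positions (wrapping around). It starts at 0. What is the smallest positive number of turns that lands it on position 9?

The inverse of 5 mod 22 is 9 (since 5·9 = 45 ≡ 1).
So x ≡ 9·9 = 81 ≡ 15 (mod 22).
Check: 5·15 = 75 = 3·22 + 9.

15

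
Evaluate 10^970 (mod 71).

Successive squares of 10 mod 71: 10^1≡10, 10^2≡29, 10^4≡60, 10^8≡50, 10^16≡15, 10^32≡12, 10^64≡2, 10^128≡4, 10^256≡16, 10^512≡43.
Since 970 = 2 + 8 + 64 + 128 + 256 + 512 in binary, 10^970 ≡ 29·50·2·4·16·43 ≡ 45 (mod 71).

45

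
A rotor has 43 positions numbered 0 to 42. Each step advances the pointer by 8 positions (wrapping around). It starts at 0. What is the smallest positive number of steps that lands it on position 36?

26

8⁻¹ ≡ 27 (mod 43) because 8·27 = 216 = 5·43 + 1.
Multiplying both sides by 27: x ≡ 27·36 = 972 ≡ 26 (mod 43).
Check: 8·26 = 208 = 4·43 + 36.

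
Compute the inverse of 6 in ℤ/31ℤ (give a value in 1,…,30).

26

6·26 = 156 = 5·31 + 1, so 6⁻¹ ≡ 26 (mod 31).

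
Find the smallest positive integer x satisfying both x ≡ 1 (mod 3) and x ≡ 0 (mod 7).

7

x ≡ 1 (mod 3) gives x ∈ {1, 4, 7}.
The first of these with x mod 7 = 0 is 7.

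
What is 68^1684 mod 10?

6

The units digit of 68^n cycles with period 4: 8, 4, 2, 6, …
1684 leaves remainder 0 on division by 4, so 68^1684 ends in 6.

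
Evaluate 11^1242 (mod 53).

28

By repeated squaring mod 53: 11^1≡11, 11^2≡15, 11^4≡13, 11^8≡10, 11^16≡47, 11^32≡36, 11^64≡24, 11^128≡46, 11^256≡49, 11^512≡16, 11^1024≡44.
Since 1242 = 2 + 8 + 16 + 64 + 128 + 1024 in binary, 11^1242 ≡ 15·10·47·24·46·44 ≡ 28 (mod 53).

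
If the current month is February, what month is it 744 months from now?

Dividing 744 by 12 gives quotient 62 and remainder 0.
February + 0 months → February.

February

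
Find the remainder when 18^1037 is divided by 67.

20

By repeated squaring mod 67: 18^1≡18, 18^2≡56, 18^4≡54, 18^8≡35, 18^16≡19, 18^32≡26, 18^64≡6, 18^128≡36, 18^256≡23, 18^512≡60, 18^1024≡49.
1037 = 1 + 4 + 8 + 1024, so 18^1037 ≡ 18·54·35·49 ≡ 20 (mod 67).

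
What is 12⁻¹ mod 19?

19 = 1·12 + 7
12 = 1·7 + 5
7 = 1·5 + 2
5 = 2·2 + 1
2 = 2·1 + 0
Back-substituting gives 12·8 ≡ 1 (mod 19).

8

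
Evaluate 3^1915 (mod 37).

By repeated squaring mod 37: 3^1≡3, 3^2≡9, 3^4≡7, 3^8≡12, 3^16≡33, 3^32≡16, 3^64≡34, 3^128≡9, 3^256≡7, 3^512≡12, 3^1024≡33.
Since 1915 = 1 + 2 + 8 + 16 + 32 + 64 + 256 + 512 + 1024 in binary, 3^1915 ≡ 3·9·12·33·16·34·7·12·33 ≡ 4 (mod 37).

4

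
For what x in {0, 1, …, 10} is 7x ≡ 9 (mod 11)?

6

7⁻¹ ≡ 8 (mod 11) because 7·8 = 56 = 5·11 + 1.
So x ≡ 8·9 = 72 ≡ 6 (mod 11).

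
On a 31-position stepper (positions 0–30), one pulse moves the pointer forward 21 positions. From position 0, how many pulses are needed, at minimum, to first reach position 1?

3

21·3 = 63 = 2·31 + 1, so 21⁻¹ ≡ 3 (mod 31).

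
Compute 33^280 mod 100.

1

Successive squares of 33 mod 100: 33^1≡33, 33^2≡89, 33^4≡21, 33^8≡41, 33^16≡81, 33^32≡61, 33^64≡21, 33^128≡41, 33^256≡81.
Since 280 = 8 + 16 + 256 in binary, 33^280 ≡ 41·81·81 ≡ 1 (mod 100).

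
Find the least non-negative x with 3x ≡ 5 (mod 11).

9

The inverse of 3 mod 11 is 4 (since 3·4 = 12 ≡ 1).
Multiplying both sides by 4: x ≡ 4·5 = 20 ≡ 9 (mod 11).
Check: 3·9 = 27 = 2·11 + 5.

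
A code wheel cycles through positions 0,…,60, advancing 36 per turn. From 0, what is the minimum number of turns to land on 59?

44

36⁻¹ ≡ 39 (mod 61) because 36·39 = 1404 = 23·61 + 1.
So x ≡ 39·59 = 2301 ≡ 44 (mod 61).
Check: 36·44 = 1584 = 25·61 + 59.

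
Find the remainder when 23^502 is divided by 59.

Square-and-reduce mod 59: 23^1≡23, 23^2≡57, 23^4≡4, 23^8≡16, 23^16≡20, 23^32≡46, 23^64≡51, 23^128≡5, 23^256≡25.
Since 502 = 2 + 4 + 16 + 32 + 64 + 128 + 256 in binary, 23^502 ≡ 57·4·20·46·51·5·25 ≡ 45 (mod 59).

45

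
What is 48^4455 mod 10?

2

The units digit of 48^n cycles with period 4: 8, 4, 2, 6, …
4455 mod 4 = 3, so the last digit matches 8^3 = 2.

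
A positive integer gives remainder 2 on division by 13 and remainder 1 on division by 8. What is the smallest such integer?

41

Since 8·5 ≡ 1 (mod 13), take x = 1 + 8·((2−1)·5 mod 13) = 1 + 8·5 = 41.
Check: 41 mod 13 = 2, 41 mod 8 = 1.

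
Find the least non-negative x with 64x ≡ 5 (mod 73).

The inverse of 64 mod 73 is 8 (since 64·8 = 512 ≡ 1).
So x ≡ 8·5 = 40 ≡ 40 (mod 73).
Check: 64·40 = 2560 = 35·73 + 5.

40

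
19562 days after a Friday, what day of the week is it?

Dividing 19562 by 7 gives quotient 2794 and remainder 4.
Friday + 4 days → Tuesday.

Tuesday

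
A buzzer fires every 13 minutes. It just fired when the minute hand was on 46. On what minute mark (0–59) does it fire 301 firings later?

301·13 = 3913.
3913 = 65·60 + 13, so 3913 mod 60 = 13.
(46 + 13) mod 60 = 59.

59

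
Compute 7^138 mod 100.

Square-and-reduce mod 100: 7^1≡7, 7^2≡49, 7^4≡1, 7^8≡1, 7^16≡1, 7^32≡1, 7^64≡1, 7^128≡1.
138 = 2 + 8 + 128, so 7^138 ≡ 49·1·1 ≡ 49 (mod 100).

49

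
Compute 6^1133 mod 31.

26

Square-and-reduce mod 31: 6^1≡6, 6^2≡5, 6^4≡25, 6^8≡5, 6^16≡25, 6^32≡5, 6^64≡25, 6^128≡5, 6^256≡25, 6^512≡5, 6^1024≡25.
Since 1133 = 1 + 4 + 8 + 32 + 64 + 1024 in binary, 6^1133 ≡ 6·25·5·5·25·25 ≡ 26 (mod 31).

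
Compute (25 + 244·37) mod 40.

13

244·37 = 9028.
9028 − 225·40 = 28, so 9028 ≡ 28 (mod 40).
(25 + 28) mod 40 = 13.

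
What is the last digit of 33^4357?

Powers of 3 mod 10 repeat with period 4: 3, 9, 7, 1.
4357 mod 4 = 1, so the last digit matches 3^1 = 3.

3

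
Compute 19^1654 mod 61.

Square-and-reduce mod 61: 19^1≡19, 19^2≡56, 19^4≡25, 19^8≡15, 19^16≡42, 19^32≡56, 19^64≡25, 19^128≡15, 19^256≡42, 19^512≡56, 19^1024≡25.
Since 1654 = 2 + 4 + 16 + 32 + 64 + 512 + 1024 in binary, 19^1654 ≡ 56·25·42·56·25·56·25 ≡ 25 (mod 61).

25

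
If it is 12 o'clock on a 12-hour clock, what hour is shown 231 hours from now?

231 mod 12 = 3 (since 19·12 = 228).
12 + 3 → 3 on a 12-hour dial.

3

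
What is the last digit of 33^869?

Last digits of 3^n: 3, 9, 7, 1 (period 4).
869 leaves remainder 1 on division by 4, so 33^869 ends in 3.

3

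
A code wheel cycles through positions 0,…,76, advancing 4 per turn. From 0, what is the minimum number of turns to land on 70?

4⁻¹ ≡ 58 (mod 77) because 4·58 = 232 = 3·77 + 1.
So x ≡ 58·70 = 4060 ≡ 56 (mod 77).
Check: 4·56 = 224 = 2·77 + 70.

56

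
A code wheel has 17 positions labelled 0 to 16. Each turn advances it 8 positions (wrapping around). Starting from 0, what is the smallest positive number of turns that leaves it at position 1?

17 = 2·8 + 1
8 = 8·1 + 0
Back-substituting gives 8·15 ≡ 1 (mod 17).

15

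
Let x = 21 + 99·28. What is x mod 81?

39

99·28 = 2772.
2772 = 34·81 + 18, so 2772 mod 81 = 18.
(21 + 18) mod 81 = 39.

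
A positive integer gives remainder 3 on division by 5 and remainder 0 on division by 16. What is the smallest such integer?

48

Since 16·1 ≡ 1 (mod 5), take x = 0 + 16·((3−0)·1 mod 5) = 0 + 16·3 = 48.
Check: 48 mod 5 = 3, 48 mod 16 = 0.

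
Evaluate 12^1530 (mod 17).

9

Successive squares of 12 mod 17: 12^1≡12, 12^2≡8, 12^4≡13, 12^8≡16, 12^16≡1, 12^32≡1, 12^64≡1, 12^128≡1, 12^256≡1, 12^512≡1, 12^1024≡1.
Since 1530 = 2 + 8 + 16 + 32 + 64 + 128 + 256 + 1024 in binary, 12^1530 ≡ 8·16·1·1·1·1·1·1 ≡ 9 (mod 17).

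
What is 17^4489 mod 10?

7

Powers of 7 mod 10 repeat with period 4: 7, 9, 3, 1.
4489 leaves remainder 1 on division by 4, so 17^4489 ends in 7.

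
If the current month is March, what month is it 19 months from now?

October

19 − 1·12 = 7, so 19 ≡ 7 (mod 12).
March + 7 months → October.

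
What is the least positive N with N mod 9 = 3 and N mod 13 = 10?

75

Since 13·7 ≡ 1 (mod 9), take x = 10 + 13·((3−10)·7 mod 9) = 10 + 13·5 = 75.
Check: 75 mod 9 = 3, 75 mod 13 = 10.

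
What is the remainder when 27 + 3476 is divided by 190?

83

Dividing 3476 by 190 gives quotient 18 and remainder 56.
(27 + 56) mod 190 = 83.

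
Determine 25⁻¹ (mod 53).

17

25·17 = 425 = 8·53 + 1, so 25⁻¹ ≡ 17 (mod 53).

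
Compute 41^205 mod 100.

By repeated squaring mod 100: 41^1≡41, 41^2≡81, 41^4≡61, 41^8≡21, 41^16≡41, 41^32≡81, 41^64≡61, 41^128≡21.
Since 205 = 1 + 4 + 8 + 64 + 128 in binary, 41^205 ≡ 41·61·21·61·21 ≡ 1 (mod 100).

1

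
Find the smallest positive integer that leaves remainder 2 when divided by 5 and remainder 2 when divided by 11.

2

x ≡ 2 (mod 5) gives x ∈ {2}.
The first of these with x mod 11 = 2 is 2.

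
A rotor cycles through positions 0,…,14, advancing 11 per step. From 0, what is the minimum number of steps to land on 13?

8

The inverse of 11 mod 15 is 11 (since 11·11 = 121 ≡ 1).
So x ≡ 11·13 = 143 ≡ 8 (mod 15).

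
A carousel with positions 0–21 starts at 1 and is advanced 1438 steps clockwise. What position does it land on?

9

Dividing 1438 by 22 gives quotient 65 and remainder 8.
(1 + 8) mod 22 = 9.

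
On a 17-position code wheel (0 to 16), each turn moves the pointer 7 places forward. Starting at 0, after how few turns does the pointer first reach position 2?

10

7⁻¹ ≡ 5 (mod 17) because 7·5 = 35 = 2·17 + 1.
So x ≡ 5·2 = 10 ≡ 10 (mod 17).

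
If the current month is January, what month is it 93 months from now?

93 = 7·12 + 9, so 93 mod 12 = 9.
January + 9 months → October.

October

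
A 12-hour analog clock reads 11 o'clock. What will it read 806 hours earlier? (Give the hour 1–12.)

806 mod 12 = 2 (since 67·12 = 804).
11 − 2 → 9 on a 12-hour dial.

9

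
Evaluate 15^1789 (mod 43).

Successive squares of 15 mod 43: 15^1≡15, 15^2≡10, 15^4≡14, 15^8≡24, 15^16≡17, 15^32≡31, 15^64≡15, 15^128≡10, 15^256≡14, 15^512≡24, 15^1024≡17.
Since 1789 = 1 + 4 + 8 + 16 + 32 + 64 + 128 + 512 + 1024 in binary, 15^1789 ≡ 15·14·24·17·31·15·10·24·17 ≡ 14 (mod 43).

14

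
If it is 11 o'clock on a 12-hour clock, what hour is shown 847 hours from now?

Dividing 847 by 12 gives quotient 70 and remainder 7.
11 + 7 → 6 on a 12-hour dial.

6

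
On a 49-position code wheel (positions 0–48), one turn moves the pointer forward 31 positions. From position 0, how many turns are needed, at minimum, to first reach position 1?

19

49 = 1·31 + 18
31 = 1·18 + 13
18 = 1·13 + 5
13 = 2·5 + 3
5 = 1·3 + 2
3 = 1·2 + 1
2 = 2·1 + 0
Back-substituting gives 31·19 ≡ 1 (mod 49).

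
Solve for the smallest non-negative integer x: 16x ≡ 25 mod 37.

The inverse of 16 mod 37 is 7 (since 16·7 = 112 ≡ 1).
Multiplying both sides by 7: x ≡ 7·25 = 175 ≡ 27 (mod 37).

27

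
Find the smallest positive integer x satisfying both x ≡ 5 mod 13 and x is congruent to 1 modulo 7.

57

x ≡ 1 (mod 7) gives x ∈ {1, 8, 15, 22, 29, 36, 43, 50, …}.
The first of these with x mod 13 = 5 is 57.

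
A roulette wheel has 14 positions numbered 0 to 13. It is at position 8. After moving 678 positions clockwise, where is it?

Dividing 678 by 14 gives quotient 48 and remainder 6.
(8 + 6) mod 14 = 0.

0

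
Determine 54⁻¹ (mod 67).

67 = 1·54 + 13
54 = 4·13 + 2
13 = 6·2 + 1
2 = 2·1 + 0
Back-substituting gives 54·36 ≡ 1 (mod 67).

36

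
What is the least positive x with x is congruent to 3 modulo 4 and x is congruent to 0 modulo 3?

3

x ≡ 0 (mod 3) gives x ∈ {0, 3}.
The first of these with x mod 4 = 3 is 3.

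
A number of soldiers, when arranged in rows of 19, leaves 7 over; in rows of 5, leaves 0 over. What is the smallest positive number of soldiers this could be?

45

Since 5·4 ≡ 1 (mod 19), take x = 0 + 5·((7−0)·4 mod 19) = 0 + 5·9 = 45.
Check: 45 mod 19 = 7, 45 mod 5 = 0.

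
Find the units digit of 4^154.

6

Powers of 4 mod 10 repeat with period 2: 4, 6.
154 leaves remainder 0 on division by 2, so 4^154 ends in 6.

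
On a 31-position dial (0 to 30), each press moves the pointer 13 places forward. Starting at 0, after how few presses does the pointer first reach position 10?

27

13⁻¹ ≡ 12 (mod 31) because 13·12 = 156 = 5·31 + 1.
So x ≡ 12·10 = 120 ≡ 27 (mod 31).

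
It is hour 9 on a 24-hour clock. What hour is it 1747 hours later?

4

1747 = 72·24 + 19, so 1747 mod 24 = 19.
(9 + 19) mod 24 = 4.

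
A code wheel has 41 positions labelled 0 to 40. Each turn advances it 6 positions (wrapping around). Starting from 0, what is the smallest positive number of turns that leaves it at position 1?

7

41 = 6·6 + 5
6 = 1·5 + 1
5 = 5·1 + 0
Back-substituting gives 6·7 ≡ 1 (mod 41).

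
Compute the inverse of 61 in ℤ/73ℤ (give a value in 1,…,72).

6

73 = 1·61 + 12
61 = 5·12 + 1
12 = 12·1 + 0
Back-substituting gives 61·6 ≡ 1 (mod 73).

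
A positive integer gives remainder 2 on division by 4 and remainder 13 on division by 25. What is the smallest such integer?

x ≡ 2 (mod 4) gives x ∈ {2, 6, 10, 14, 18, 22, 26, 30, …}.
The first of these with x mod 25 = 13 is 38.

38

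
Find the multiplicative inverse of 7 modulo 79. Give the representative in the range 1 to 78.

34

7·34 = 238 = 3·79 + 1, so 7⁻¹ ≡ 34 (mod 79).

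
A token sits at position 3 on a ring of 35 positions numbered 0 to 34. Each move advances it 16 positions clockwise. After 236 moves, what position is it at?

34

236·16 = 3776.
Dividing 3776 by 35 gives quotient 107 and remainder 31.
(3 + 31) mod 35 = 34.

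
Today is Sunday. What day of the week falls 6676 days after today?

Friday

6676 mod 7 = 5 (since 953·7 = 6671).
Sunday + 5 days → Friday.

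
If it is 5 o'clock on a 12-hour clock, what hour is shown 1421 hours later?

10

1421 mod 12 = 5 (since 118·12 = 1416).
5 + 5 → 10 on a 12-hour dial.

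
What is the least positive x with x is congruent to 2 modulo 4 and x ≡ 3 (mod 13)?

x ≡ 2 (mod 4) gives x ∈ {2, 6, 10, 14, 18, 22, 26, 30, …}.
The first of these with x mod 13 = 3 is 42.

42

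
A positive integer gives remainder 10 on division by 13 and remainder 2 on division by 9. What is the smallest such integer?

x ≡ 2 (mod 9) gives x ∈ {2, 11, 20, 29, 38, 47, 56, 65, …}.
The first of these with x mod 13 = 10 is 101.

101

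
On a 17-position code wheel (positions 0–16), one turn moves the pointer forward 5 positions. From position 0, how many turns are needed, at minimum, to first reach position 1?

7

17 = 3·5 + 2
5 = 2·2 + 1
2 = 2·1 + 0
Back-substituting gives 5·7 ≡ 1 (mod 17).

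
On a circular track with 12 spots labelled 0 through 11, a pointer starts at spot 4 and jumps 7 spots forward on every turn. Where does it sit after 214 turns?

214·7 = 1498.
1498 = 124·12 + 10, so 1498 mod 12 = 10.
(4 + 10) mod 12 = 2.

2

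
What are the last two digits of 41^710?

01

By repeated squaring mod 100: 41^1≡41, 41^2≡81, 41^4≡61, 41^8≡21, 41^16≡41, 41^32≡81, 41^64≡61, 41^128≡21, 41^256≡41, 41^512≡81.
710 = 2 + 4 + 64 + 128 + 512, so 41^710 ≡ 81·61·61·21·81 ≡ 1 (mod 100).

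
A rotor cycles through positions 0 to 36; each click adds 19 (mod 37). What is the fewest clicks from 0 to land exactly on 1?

19·2 = 38 = 1·37 + 1, so 19⁻¹ ≡ 2 (mod 37).

2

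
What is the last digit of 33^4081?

Powers of 3 mod 10 repeat with period 4: 3, 9, 7, 1.
4081 mod 4 = 1, so the last digit matches 3^1 = 3.

3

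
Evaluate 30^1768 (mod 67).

37

Square-and-reduce mod 67: 30^1≡30, 30^2≡29, 30^4≡37, 30^8≡29, 30^16≡37, 30^32≡29, 30^64≡37, 30^128≡29, 30^256≡37, 30^512≡29, 30^1024≡37.
Since 1768 = 8 + 32 + 64 + 128 + 512 + 1024 in binary, 30^1768 ≡ 29·29·37·29·29·37 ≡ 37 (mod 67).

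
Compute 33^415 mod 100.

By repeated squaring mod 100: 33^1≡33, 33^2≡89, 33^4≡21, 33^8≡41, 33^16≡81, 33^32≡61, 33^64≡21, 33^128≡41, 33^256≡81.
Since 415 = 1 + 2 + 4 + 8 + 16 + 128 + 256 in binary, 33^415 ≡ 33·89·21·41·81·41·81 ≡ 57 (mod 100).

57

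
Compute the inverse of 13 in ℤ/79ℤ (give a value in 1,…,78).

13·73 = 949 = 12·79 + 1, so 13⁻¹ ≡ 73 (mod 79).

73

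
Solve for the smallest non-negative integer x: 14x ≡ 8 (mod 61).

18

14⁻¹ ≡ 48 (mod 61) because 14·48 = 672 = 11·61 + 1.
So x ≡ 48·8 = 384 ≡ 18 (mod 61).
Check: 14·18 = 252 = 4·61 + 8.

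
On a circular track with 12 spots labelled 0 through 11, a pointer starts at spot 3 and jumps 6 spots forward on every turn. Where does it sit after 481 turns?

9

481·6 = 2886.
2886 = 240·12 + 6, so 2886 mod 12 = 6.
(3 + 6) mod 12 = 9.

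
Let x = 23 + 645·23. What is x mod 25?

645·23 = 14835.
14835 − 593·25 = 10, so 14835 ≡ 10 (mod 25).
(23 + 10) mod 25 = 8.

8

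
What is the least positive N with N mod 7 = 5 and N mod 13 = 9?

61

Since 13·6 ≡ 1 (mod 7), take x = 9 + 13·((5−9)·6 mod 7) = 9 + 13·4 = 61.
Check: 61 mod 7 = 5, 61 mod 13 = 9.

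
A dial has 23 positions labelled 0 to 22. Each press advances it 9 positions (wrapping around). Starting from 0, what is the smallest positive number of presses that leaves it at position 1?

23 = 2·9 + 5
9 = 1·5 + 4
5 = 1·4 + 1
4 = 4·1 + 0
Back-substituting gives 9·18 ≡ 1 (mod 23).

18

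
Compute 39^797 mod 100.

79

Square-and-reduce mod 100: 39^1≡39, 39^2≡21, 39^4≡41, 39^8≡81, 39^16≡61, 39^32≡21, 39^64≡41, 39^128≡81, 39^256≡61, 39^512≡21.
Since 797 = 1 + 4 + 8 + 16 + 256 + 512 in binary, 39^797 ≡ 39·41·81·61·61·21 ≡ 79 (mod 100).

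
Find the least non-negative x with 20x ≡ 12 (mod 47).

20⁻¹ ≡ 40 (mod 47) because 20·40 = 800 = 17·47 + 1.
Multiplying both sides by 40: x ≡ 40·12 = 480 ≡ 10 (mod 47).

10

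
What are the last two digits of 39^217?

79

Successive squares of 39 mod 100: 39^1≡39, 39^2≡21, 39^4≡41, 39^8≡81, 39^16≡61, 39^32≡21, 39^64≡41, 39^128≡81.
Since 217 = 1 + 8 + 16 + 64 + 128 in binary, 39^217 ≡ 39·81·61·41·81 ≡ 79 (mod 100).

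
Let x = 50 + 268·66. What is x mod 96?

268·66 = 17688.
Dividing 17688 by 96 gives quotient 184 and remainder 24.
(50 + 24) mod 96 = 74.

74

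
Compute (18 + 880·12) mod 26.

22

880·12 = 10560.
10560 = 406·26 + 4, so 10560 mod 26 = 4.
(18 + 4) mod 26 = 22.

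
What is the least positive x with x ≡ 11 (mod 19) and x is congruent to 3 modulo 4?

x ≡ 3 (mod 4) gives x ∈ {3, 7, 11}.
The first of these with x mod 19 = 11 is 11.

11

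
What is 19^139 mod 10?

9

The units digit of 19^n cycles with period 2: 9, 1, …
139 mod 2 = 1, so the last digit matches 9^1 = 9.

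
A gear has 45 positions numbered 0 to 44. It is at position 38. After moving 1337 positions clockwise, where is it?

25

1337 − 29·45 = 32, so 1337 ≡ 32 (mod 45).
(38 + 32) mod 45 = 25.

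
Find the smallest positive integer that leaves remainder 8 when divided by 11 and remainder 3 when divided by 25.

228

x ≡ 8 (mod 11) gives x ∈ {8, 19, 30, 41, 52, 63, 74, 85, …}.
The first of these with x mod 25 = 3 is 228.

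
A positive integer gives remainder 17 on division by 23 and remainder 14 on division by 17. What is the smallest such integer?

x ≡ 14 (mod 17) gives x ∈ {14, 31, 48, 65, 82, 99, 116, 133, …}.
The first of these with x mod 23 = 17 is 201.

201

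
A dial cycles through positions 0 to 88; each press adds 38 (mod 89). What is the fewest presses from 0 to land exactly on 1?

89 = 2·38 + 13
38 = 2·13 + 12
13 = 1·12 + 1
12 = 12·1 + 0
Back-substituting gives 38·82 ≡ 1 (mod 89).

82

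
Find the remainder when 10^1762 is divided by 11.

1

By repeated squaring mod 11: 10^1≡10, 10^2≡1, 10^4≡1, 10^8≡1, 10^16≡1, 10^32≡1, 10^64≡1, 10^128≡1, 10^256≡1, 10^512≡1, 10^1024≡1.
1762 = 2 + 32 + 64 + 128 + 512 + 1024, so 10^1762 ≡ 1·1·1·1·1·1 ≡ 1 (mod 11).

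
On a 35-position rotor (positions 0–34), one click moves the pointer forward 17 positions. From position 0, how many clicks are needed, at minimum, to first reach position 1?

33

17·33 = 561 = 16·35 + 1, so 17⁻¹ ≡ 33 (mod 35).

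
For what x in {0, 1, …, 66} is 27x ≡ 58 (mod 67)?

22

The inverse of 27 mod 67 is 5 (since 27·5 = 135 ≡ 1).
Multiplying both sides by 5: x ≡ 5·58 = 290 ≡ 22 (mod 67).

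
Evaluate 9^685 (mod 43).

Successive squares of 9 mod 43: 9^1≡9, 9^2≡38, 9^4≡25, 9^8≡23, 9^16≡13, 9^32≡40, 9^64≡9, 9^128≡38, 9^256≡25, 9^512≡23.
Since 685 = 1 + 4 + 8 + 32 + 128 + 512 in binary, 9^685 ≡ 9·25·23·40·38·23 ≡ 15 (mod 43).

15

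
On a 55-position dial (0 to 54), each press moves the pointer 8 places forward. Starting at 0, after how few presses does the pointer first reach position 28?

8⁻¹ ≡ 7 (mod 55) because 8·7 = 56 = 1·55 + 1.
Multiplying both sides by 7: x ≡ 7·28 = 196 ≡ 31 (mod 55).

31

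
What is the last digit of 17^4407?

3

Powers of 7 mod 10 repeat with period 4: 7, 9, 3, 1.
4407 leaves remainder 3 on division by 4, so 17^4407 ends in 3.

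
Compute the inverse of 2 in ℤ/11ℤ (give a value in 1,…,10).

6

2·6 = 12 = 1·11 + 1, so 2⁻¹ ≡ 6 (mod 11).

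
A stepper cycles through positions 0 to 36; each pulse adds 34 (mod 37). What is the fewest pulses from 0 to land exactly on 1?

12

37 = 1·34 + 3
34 = 11·3 + 1
3 = 3·1 + 0
Back-substituting gives 34·12 ≡ 1 (mod 37).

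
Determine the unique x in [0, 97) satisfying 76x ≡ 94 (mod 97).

14

76⁻¹ ≡ 60 (mod 97) because 76·60 = 4560 = 47·97 + 1.
So x ≡ 60·94 = 5640 ≡ 14 (mod 97).
Check: 76·14 = 1064 = 10·97 + 94.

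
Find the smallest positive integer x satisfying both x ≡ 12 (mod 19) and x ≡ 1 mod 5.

31

Since 5·4 ≡ 1 (mod 19), take x = 1 + 5·((12−1)·4 mod 19) = 1 + 5·6 = 31.
Check: 31 mod 19 = 12, 31 mod 5 = 1.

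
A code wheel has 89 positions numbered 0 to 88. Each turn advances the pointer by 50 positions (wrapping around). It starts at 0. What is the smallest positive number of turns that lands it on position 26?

50⁻¹ ≡ 73 (mod 89) because 50·73 = 3650 = 41·89 + 1.
Multiplying both sides by 73: x ≡ 73·26 = 1898 ≡ 29 (mod 89).

29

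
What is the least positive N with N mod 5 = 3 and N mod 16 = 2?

18

x ≡ 3 (mod 5) gives x ∈ {3, 8, 13, 18}.
The first of these with x mod 16 = 2 is 18.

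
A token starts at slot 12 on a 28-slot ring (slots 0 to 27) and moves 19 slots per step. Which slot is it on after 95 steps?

95·19 = 1805.
1805 = 64·28 + 13, so 1805 mod 28 = 13.
(12 + 13) mod 28 = 25.

25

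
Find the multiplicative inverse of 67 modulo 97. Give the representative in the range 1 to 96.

67·42 = 2814 = 29·97 + 1, so 67⁻¹ ≡ 42 (mod 97).

42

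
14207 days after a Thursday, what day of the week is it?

Monday

Dividing 14207 by 7 gives quotient 2029 and remainder 4.
Thursday + 4 days → Monday.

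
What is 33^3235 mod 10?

7

The units digit of 33^n cycles with period 4: 3, 9, 7, 1, …
3235 leaves remainder 3 on division by 4, so 33^3235 ends in 7.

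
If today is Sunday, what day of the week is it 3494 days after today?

3494 = 499·7 + 1, so 3494 mod 7 = 1.
Sunday + 1 day → Monday.

Monday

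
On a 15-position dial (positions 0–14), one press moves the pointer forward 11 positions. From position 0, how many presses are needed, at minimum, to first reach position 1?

11·11 = 121 = 8·15 + 1, so 11⁻¹ ≡ 11 (mod 15).

11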